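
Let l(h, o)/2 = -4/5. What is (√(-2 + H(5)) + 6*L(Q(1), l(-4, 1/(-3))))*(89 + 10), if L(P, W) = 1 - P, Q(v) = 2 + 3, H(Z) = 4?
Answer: -2376 + 99*√2 ≈ -2236.0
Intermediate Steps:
l(h, o) = -8/5 (l(h, o) = 2*(-4/5) = 2*(-4*⅕) = 2*(-⅘) = -8/5)
Q(v) = 5
(√(-2 + H(5)) + 6*L(Q(1), l(-4, 1/(-3))))*(89 + 10) = (√(-2 + 4) + 6*(1 - 1*5))*(89 + 10) = (√2 + 6*(1 - 5))*99 = (√2 + 6*(-4))*99 = (√2 - 24)*99 = (-24 + √2)*99 = -2376 + 99*√2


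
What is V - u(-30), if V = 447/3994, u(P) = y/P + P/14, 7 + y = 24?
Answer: 591614/209685 ≈ 2.8214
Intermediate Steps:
y = 17 (y = -7 + 24 = 17)
u(P) = 17/P + P/14
V = 447/3994 (V = 447*(1/3994) = 447/3994 ≈ 0.11192)
V - u(-30) = 447/3994 - (17/(-30) + (1/14)*(-30)) = 447/3994 - (17*(-1/30) - 15/7) = 447/3994 - (-17/30 - 15/7) = 447/3994 - 1*(-569/210) = 447/3994 + 569/210 = 591614/209685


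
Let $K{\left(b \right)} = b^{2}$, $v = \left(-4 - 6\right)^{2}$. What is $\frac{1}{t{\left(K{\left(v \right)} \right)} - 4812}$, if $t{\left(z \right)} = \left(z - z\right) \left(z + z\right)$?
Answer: $- \frac{1}{4812} \approx -0.00020781$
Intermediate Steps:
$v = 100$ ($v = \left(-4 + \left(\left(-5 + 2\right) - 3\right)\right)^{2} = \left(-4 - 6\right)^{2} = \left(-10\right)^{2} = 100$)
$t{\left(z \right)} = 0$ ($t{\left(z \right)} = 0 \cdot 2 z = 0$)
$\frac{1}{t{\left(K{\left(v \right)} \right)} - 4812} = \frac{1}{0 - 4812} = \frac{1}{-4812} = - \frac{1}{4812}$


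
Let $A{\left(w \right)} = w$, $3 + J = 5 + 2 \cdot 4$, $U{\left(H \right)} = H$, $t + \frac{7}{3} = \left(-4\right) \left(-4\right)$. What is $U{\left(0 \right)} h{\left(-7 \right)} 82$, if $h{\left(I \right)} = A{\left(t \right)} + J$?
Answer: $0$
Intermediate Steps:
$t = \frac{41}{3}$ ($t = - \frac{7}{3} - -16 = - \frac{7}{3} + 16 = \frac{41}{3} \approx 13.667$)
$J = 10$ ($J = -3 + \left(5 + 2 \cdot 4\right) = -3 + \left(5 + 8\right) = -3 + 13 = 10$)
$h{\left(I \right)} = \frac{71}{3}$ ($h{\left(I \right)} = \frac{41}{3} + 10 = \frac{71}{3}$)
$U{\left(0 \right)} h{\left(-7 \right)} 82 = 0 \cdot \frac{71}{3} \cdot 82 = 0 \cdot 82 = 0$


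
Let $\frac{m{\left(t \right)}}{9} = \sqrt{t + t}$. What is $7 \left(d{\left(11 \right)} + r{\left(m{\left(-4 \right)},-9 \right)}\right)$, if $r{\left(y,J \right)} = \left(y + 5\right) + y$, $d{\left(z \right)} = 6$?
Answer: $77 + 252 i \sqrt{2} \approx 77.0 + 356.38 i$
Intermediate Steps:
$m{\left(t \right)} = 9 \sqrt{2} \sqrt{t}$ ($m{\left(t \right)} = 9 \sqrt{t + t} = 9 \sqrt{2 t} = 9 \sqrt{2} \sqrt{t}$)
$r{\left(y,J \right)} = 5 + 2 y$ ($r{\left(y,J \right)} = \left(5 + y\right) + y = 5 + 2 y$)
$7 \left(d{\left(11 \right)} + r{\left(m{\left(-4 \right)},-9 \right)}\right) = 7 \left(6 + \left(5 + 2 \cdot 9 \sqrt{2} \sqrt{-4}\right)\right) = 7 \left(6 + \left(5 + 2 \cdot 9 \sqrt{2} \cdot 2 i\right)\right) = 7 \left(6 + \left(5 + 2 \cdot 18 i \sqrt{2}\right)\right) = 7 \left(6 + \left(5 + 36 i \sqrt{2}\right)\right) = 7 \left(11 + 36 i \sqrt{2}\right) = 77 + 252 i \sqrt{2}$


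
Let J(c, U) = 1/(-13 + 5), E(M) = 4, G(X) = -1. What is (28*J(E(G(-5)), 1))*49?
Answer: -343/2 ≈ -171.50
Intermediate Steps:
J(c, U) = -⅛ (J(c, U) = 1/(-8) = -⅛)
(28*J(E(G(-5)), 1))*49 = (28*(-⅛))*49 = -7/2*49 = -343/2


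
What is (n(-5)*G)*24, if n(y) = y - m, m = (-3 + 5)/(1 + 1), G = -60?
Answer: 8640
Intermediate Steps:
m = 1 (m = 2/2 = 2*(½) = 1)
n(y) = -1 + y (n(y) = y - 1*1 = y - 1 = -1 + y)
(n(-5)*G)*24 = ((-1 - 5)*(-60))*24 = -6*(-60)*24 = 360*24 = 8640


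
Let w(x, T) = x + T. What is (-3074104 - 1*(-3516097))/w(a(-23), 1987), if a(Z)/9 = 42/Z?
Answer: 10165839/45323 ≈ 224.30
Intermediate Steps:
a(Z) = 378/Z (a(Z) = 9*(42/Z) = 378/Z)
w(x, T) = T + x
(-3074104 - 1*(-3516097))/w(a(-23), 1987) = (-3074104 - 1*(-3516097))/(1987 + 378/(-23)) = (-3074104 + 3516097)/(1987 + 378*(-1/23)) = 441993/(1987 - 378/23) = 441993/(45323/23) = 441993*(23/45323) = 10165839/45323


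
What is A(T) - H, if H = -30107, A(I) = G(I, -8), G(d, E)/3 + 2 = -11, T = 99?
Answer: 30068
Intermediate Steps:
G(d, E) = -39 (G(d, E) = -6 + 3*(-11) = -6 - 33 = -39)
A(I) = -39
A(T) - H = -39 - 1*(-30107) = -39 + 30107 = 30068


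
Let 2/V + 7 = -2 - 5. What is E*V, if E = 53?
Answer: -53/7 ≈ -7.5714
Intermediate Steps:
V = -1/7 (V = 2/(-7 + (-2 - 5)) = 2/(-7 - 7) = 2/(-14) = 2*(-1/14) = -1/7 ≈ -0.14286)
E*V = 53*(-1/7) = -53/7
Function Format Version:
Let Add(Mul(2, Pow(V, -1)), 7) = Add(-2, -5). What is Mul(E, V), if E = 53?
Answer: Rational(-53, 7) ≈ -7.5714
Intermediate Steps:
V = Rational(-1, 7) (V = Mul(2, Pow(Add(-7, Add(-2, -5)), -1)) = Mul(2, Pow(Add(-7, -7), -1)) = Mul(2, Pow(-14, -1)) = Mul(2, Rational(-1, 14)) = Rational(-1, 7) ≈ -0.14286)
Mul(E, V) = Mul(53, Rational(-1, 7)) = Rational(-53, 7)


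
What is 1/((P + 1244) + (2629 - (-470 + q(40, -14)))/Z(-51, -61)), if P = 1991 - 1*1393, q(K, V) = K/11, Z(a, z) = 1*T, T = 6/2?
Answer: 33/94835 ≈ 0.00034797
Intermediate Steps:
T = 3 (T = 6*(½) = 3)
Z(a, z) = 3 (Z(a, z) = 1*3 = 3)
q(K, V) = K/11 (q(K, V) = K*(1/11) = K/11)
P = 598 (P = 1991 - 1393 = 598)
1/((P + 1244) + (2629 - (-470 + q(40, -14)))/Z(-51, -61)) = 1/((598 + 1244) + (2629 - (-470 + (1/11)*40))/3) = 1/(1842 + (2629 - (-470 + 40/11))*(⅓)) = 1/(1842 + (2629 - 1*(-5130/11))*(⅓)) = 1/(1842 + (2629 + 5130/11)*(⅓)) = 1/(1842 + (34049/11)*(⅓)) = 1/(1842 + 34049/33) = 1/(94835/33) = 33/94835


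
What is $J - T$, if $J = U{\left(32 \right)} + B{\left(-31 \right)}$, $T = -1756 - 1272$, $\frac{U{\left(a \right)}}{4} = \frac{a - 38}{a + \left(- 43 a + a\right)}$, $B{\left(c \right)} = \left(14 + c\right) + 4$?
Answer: $\frac{494463}{164} \approx 3015.0$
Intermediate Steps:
$B{\left(c \right)} = 18 + c$
$U{\left(a \right)} = - \frac{4 \left(-38 + a\right)}{41 a}$ ($U{\left(a \right)} = 4 \frac{a - 38}{a + \left(- 43 a + a\right)} = 4 \frac{-38 + a}{a - 42 a} = 4 \frac{-38 + a}{\left(-41\right) a} = 4 \left(-38 + a\right) \left(- \frac{1}{41 a}\right) = 4 \left(- \frac{-38 + a}{41 a}\right) = - \frac{4 \left(-38 + a\right)}{41 a}$)
$T = -3028$
$J = - \frac{2129}{164}$ ($J = \frac{4 \left(38 - 32\right)}{41 \cdot 32} + \left(18 - 31\right) = \frac{4}{41} \cdot \frac{1}{32} \left(38 - 32\right) - 13 = \frac{4}{41} \cdot \frac{1}{32} \cdot 6 - 13 = \frac{3}{164} - 13 = - \frac{2129}{164} \approx -12.982$)
$J - T = - \frac{2129}{164} - -3028 = - \frac{2129}{164} + 3028 = \frac{494463}{164}$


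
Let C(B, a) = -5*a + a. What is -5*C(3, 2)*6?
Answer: 240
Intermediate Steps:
C(B, a) = -4*a
-5*C(3, 2)*6 = -(-20)*2*6 = -5*(-8)*6 = 40*6 = 240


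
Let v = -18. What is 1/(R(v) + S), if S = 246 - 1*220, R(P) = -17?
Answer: 1/9 ≈ 0.11111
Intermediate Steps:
S = 26 (S = 246 - 220 = 26)
1/(R(v) + S) = 1/(-17 + 26) = 1/9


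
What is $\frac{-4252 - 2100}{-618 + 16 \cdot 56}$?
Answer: $- \frac{3176}{139} \approx -22.849$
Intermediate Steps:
$\frac{-4252 - 2100}{-618 + 16 \cdot 56} = - \frac{6352}{-618 + 896} = - \frac{6352}{278} = \left(-6352\right) \frac{1}{278} = - \frac{3176}{139}$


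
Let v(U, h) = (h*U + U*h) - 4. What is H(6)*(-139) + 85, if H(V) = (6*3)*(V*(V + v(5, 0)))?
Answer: -29939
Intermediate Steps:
v(U, h) = -4 + 2*U*h (v(U, h) = (U*h + U*h) - 4 = 2*U*h - 4 = -4 + 2*U*h)
H(V) = 18*V*(-4 + V) (H(V) = (6*3)*(V*(V + (-4 + 2*5*0))) = 18*(V*(V + (-4 + 0))) = 18*(V*(V - 4)) = 18*(V*(-4 + V)) = 18*V*(-4 + V))
H(6)*(-139) + 85 = (18*6*(-4 + 6))*(-139) + 85 = (18*6*2)*(-139) + 85 = 216*(-139) + 85 = -30024 + 85 = -29939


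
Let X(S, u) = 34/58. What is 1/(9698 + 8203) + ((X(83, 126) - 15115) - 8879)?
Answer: -12455676880/519129 ≈ -23993.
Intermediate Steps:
X(S, u) = 17/29 (X(S, u) = 34*(1/58) = 17/29)
1/(9698 + 8203) + ((X(83, 126) - 15115) - 8879) = 1/(9698 + 8203) + ((17/29 - 15115) - 8879) = 1/17901 + (-438318/29 - 8879) = 1/17901 - 695809/29 = -12455676880/519129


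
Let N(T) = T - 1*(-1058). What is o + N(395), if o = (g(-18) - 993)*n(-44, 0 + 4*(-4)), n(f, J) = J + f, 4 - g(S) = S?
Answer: 59713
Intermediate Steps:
g(S) = 4 - S
N(T) = 1058 + T (N(T) = T + 1058 = 1058 + T)
o = 58260 (o = ((4 - 1*(-18)) - 993)*((0 + 4*(-4)) - 44) = ((4 + 18) - 993)*((0 - 16) - 44) = (22 - 993)*(-16 - 44) = -971*(-60) = 58260)
o + N(395) = 58260 + (1058 + 395) = 58260 + 1453 = 59713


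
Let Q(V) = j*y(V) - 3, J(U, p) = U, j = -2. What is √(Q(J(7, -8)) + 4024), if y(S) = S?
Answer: √4007 ≈ 63.301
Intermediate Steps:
Q(V) = -3 - 2*V (Q(V) = -2*V - 3 = -3 - 2*V)
√(Q(J(7, -8)) + 4024) = √((-3 - 2*7) + 4024) = √((-3 - 14) + 4024) = √(-17 + 4024) = √4007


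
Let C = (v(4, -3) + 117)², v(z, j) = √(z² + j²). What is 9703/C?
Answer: 9703/14884 ≈ 0.65191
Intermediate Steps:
v(z, j) = √(j² + z²)
C = 14884 (C = (√((-3)² + 4²) + 117)² = (√(9 + 16) + 117)² = (√25 + 117)² = (5 + 117)² = 122² = 14884)
9703/C = 9703/14884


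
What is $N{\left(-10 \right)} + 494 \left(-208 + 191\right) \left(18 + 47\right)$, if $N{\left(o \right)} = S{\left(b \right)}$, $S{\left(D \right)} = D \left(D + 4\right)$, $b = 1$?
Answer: $-545865$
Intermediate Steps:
$S{\left(D \right)} = D \left(4 + D\right)$
$N{\left(o \right)} = 5$ ($N{\left(o \right)} = 1 \left(4 + 1\right) = 1 \cdot 5 = 5$)
$N{\left(-10 \right)} + 494 \left(-208 + 191\right) \left(18 + 47\right) = 5 + 494 \left(-208 + 191\right) \left(18 + 47\right) = 5 + 494 \left(\left(-17\right) 65\right) = 5 + 494 \left(-1105\right) = 5 - 545870 = -545865$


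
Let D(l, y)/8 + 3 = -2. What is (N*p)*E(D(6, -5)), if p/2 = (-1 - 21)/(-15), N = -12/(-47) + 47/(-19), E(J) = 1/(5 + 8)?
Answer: -87164/174135 ≈ -0.50055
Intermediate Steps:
D(l, y) = -40 (D(l, y) = -24 + 8*(-2) = -24 - 16 = -40)
E(J) = 1/13
N = -1981/893 (N = -12*(-1/47) + 47*(-1/19) = 12/47 - 47/19 = -1981/893 ≈ -2.2184)
p = 44/15 (p = 2*((-1 - 21)/(-15)) = 2*(-22*(-1/15)) = 2*(22/15) = 44/15 ≈ 2.9333)
(N*p)*E(D(6, -5)) = -1981/893*44/15*(1/13) = -87164/13395*1/13 = -87164/174135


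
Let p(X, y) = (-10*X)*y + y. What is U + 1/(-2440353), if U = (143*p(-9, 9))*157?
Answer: 44871671101256/2440353 ≈ 1.8387e+7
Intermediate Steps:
p(X, y) = y - 10*X*y (p(X, y) = -10*X*y + y = y - 10*X*y)
U = 18387369 (U = (143*(9*(1 - 10*(-9))))*157 = (143*(9*(1 + 90)))*157 = (143*(9*91))*157 = (143*819)*157 = 117117*157 = 18387369)
U + 1/(-2440353) = 18387369 + 1/(-2440353) = 18387369 - 1/2440353 = 44871671101256/2440353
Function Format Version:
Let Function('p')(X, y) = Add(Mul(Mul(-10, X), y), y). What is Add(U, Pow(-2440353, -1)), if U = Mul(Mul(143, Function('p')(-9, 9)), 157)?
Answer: Rational(44871671101256, 2440353) ≈ 1.8387e+7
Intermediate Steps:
Function('p')(X, y) = Add(y, Mul(-10, X, y)) (Function('p')(X, y) = Add(Mul(-10, X, y), y) = Add(y, Mul(-10, X, y)))
U = 18387369 (U = Mul(Mul(143, Mul(9, Add(1, Mul(-10, -9)))), 157) = Mul(Mul(143, Mul(9, Add(1, 90))), 157) = Mul(Mul(143, Mul(9, 91)), 157) = Mul(Mul(143, 819), 157) = Mul(117117, 157) = 18387369)
Add(U, Pow(-2440353, -1)) = Add(18387369, Pow(-2440353, -1)) = Add(18387369, Rational(-1, 2440353)) = Rational(44871671101256, 2440353)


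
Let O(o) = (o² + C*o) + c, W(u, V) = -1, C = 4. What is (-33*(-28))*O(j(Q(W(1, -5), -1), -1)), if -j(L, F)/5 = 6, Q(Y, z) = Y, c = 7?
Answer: 727188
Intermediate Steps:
j(L, F) = -30 (j(L, F) = -5*6 = -30)
O(o) = 7 + o² + 4*o (O(o) = (o² + 4*o) + 7 = 7 + o² + 4*o)
(-33*(-28))*O(j(Q(W(1, -5), -1), -1)) = (-33*(-28))*(7 + (-30)² + 4*(-30)) = 924*(7 + 900 - 120) = 924*787 = 727188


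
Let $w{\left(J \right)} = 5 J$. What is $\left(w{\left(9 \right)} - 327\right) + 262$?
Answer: $-20$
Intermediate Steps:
$\left(w{\left(9 \right)} - 327\right) + 262 = \left(5 \cdot 9 - 327\right) + 262 = \left(45 - 327\right) + 262 = -282 + 262 = -20$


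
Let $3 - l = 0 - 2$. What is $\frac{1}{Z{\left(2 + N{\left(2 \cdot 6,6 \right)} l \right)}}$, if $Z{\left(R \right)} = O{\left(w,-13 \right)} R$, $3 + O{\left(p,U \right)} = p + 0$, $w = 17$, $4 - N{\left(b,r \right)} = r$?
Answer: $- \frac{1}{112} \approx -0.0089286$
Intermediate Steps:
$N{\left(b,r \right)} = 4 - r$
$O{\left(p,U \right)} = -3 + p$ ($O{\left(p,U \right)} = -3 + \left(p + 0\right) = -3 + p$)
$l = 5$ ($l = 3 - \left(0 - 2\right) = 3 - -2 = 3 + 2 = 5$)
$Z{\left(R \right)} = 14 R$ ($Z{\left(R \right)} = \left(-3 + 17\right) R = 14 R$)
$\frac{1}{Z{\left(2 + N{\left(2 \cdot 6,6 \right)} l \right)}} = \frac{1}{14 \left(2 + \left(4 - 6\right) 5\right)} = \frac{1}{14 \left(2 - 10\right)} = \frac{1}{14 \left(-8\right)} = \frac{1}{-112} = - \frac{1}{112}$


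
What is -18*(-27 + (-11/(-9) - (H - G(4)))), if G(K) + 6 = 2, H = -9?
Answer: 374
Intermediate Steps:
G(K) = -4 (G(K) = -6 + 2 = -4)
-18*(-27 + (-11/(-9) - (H - G(4)))) = -18*(-27 + (-11/(-9) - (-9 - 1*(-4)))) = -18*(-27 + (-11*(-⅑) - (-9 + 4))) = -18*(-27 + (11/9 - 1*(-5))) = -18*(-27 + (11/9 + 5)) = -18*(-27 + 56/9) = -18*(-187/9) = 374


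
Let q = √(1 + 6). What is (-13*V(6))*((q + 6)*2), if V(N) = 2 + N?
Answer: -1248 - 208*√7 ≈ -1798.3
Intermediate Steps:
q = √7 ≈ 2.6458
(-13*V(6))*((q + 6)*2) = (-13*(2 + 6))*((√7 + 6)*2) = (-13*8)*((6 + √7)*2) = -104*(12 + 2*√7) = -1248 - 208*√7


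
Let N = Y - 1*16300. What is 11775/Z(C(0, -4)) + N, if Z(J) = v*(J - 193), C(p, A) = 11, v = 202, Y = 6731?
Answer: -351806491/36764 ≈ -9569.3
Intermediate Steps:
Z(J) = -38986 + 202*J (Z(J) = 202*(J - 193) = 202*(-193 + J) = -38986 + 202*J)
N = -9569 (N = 6731 - 1*16300 = 6731 - 16300 = -9569)
11775/Z(C(0, -4)) + N = 11775/(-38986 + 202*11) - 9569 = 11775/(-38986 + 2222) - 9569 = 11775/(-36764) - 9569 = 11775*(-1/36764) - 9569 = -11775/36764 - 9569 = -351806491/36764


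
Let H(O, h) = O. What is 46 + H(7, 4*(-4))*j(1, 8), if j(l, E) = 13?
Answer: 137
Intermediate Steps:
46 + H(7, 4*(-4))*j(1, 8) = 46 + 7*13 = 46 + 91 = 137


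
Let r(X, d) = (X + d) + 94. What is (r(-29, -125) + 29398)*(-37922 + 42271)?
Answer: 127590962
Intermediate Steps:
r(X, d) = 94 + X + d
(r(-29, -125) + 29398)*(-37922 + 42271) = ((94 - 29 - 125) + 29398)*(-37922 + 42271) = (-60 + 29398)*4349 = 29338*4349 = 127590962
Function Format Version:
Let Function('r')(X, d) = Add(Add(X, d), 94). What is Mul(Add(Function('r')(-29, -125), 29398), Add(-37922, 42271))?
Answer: 127590962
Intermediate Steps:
Function('r')(X, d) = Add(94, X, d)
Mul(Add(Function('r')(-29, -125), 29398), Add(-37922, 42271)) = Mul(Add(Add(94, -29, -125), 29398), Add(-37922, 42271)) = Mul(Add(-60, 29398), 4349) = Mul(29338, 4349) = 127590962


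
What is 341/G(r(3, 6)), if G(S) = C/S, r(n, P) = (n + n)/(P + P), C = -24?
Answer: -341/48 ≈ -7.1042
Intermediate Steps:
r(n, P) = n/P (r(n, P) = (2*n)/((2*P)) = (2*n)*(1/(2*P)) = n/P)
G(S) = -24/S
341/G(r(3, 6)) = 341/((-24/(3/6))) = 341/((-24/(3*(⅙)))) = 341/((-24/½)) = 341/((-24*2)) = 341/(-48) = 341*(-1/48) = -341/48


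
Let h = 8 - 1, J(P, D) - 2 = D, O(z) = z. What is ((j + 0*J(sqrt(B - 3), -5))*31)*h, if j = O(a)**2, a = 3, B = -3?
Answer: 1953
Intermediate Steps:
J(P, D) = 2 + D
j = 9 (j = 3**2 = 9)
h = 7
((j + 0*J(sqrt(B - 3), -5))*31)*h = ((9 + 0*(2 - 5))*31)*7 = ((9 + 0*(-3))*31)*7 = ((9 + 0)*31)*7 = (9*31)*7 = 279*7 = 1953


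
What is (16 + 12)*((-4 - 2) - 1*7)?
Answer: -364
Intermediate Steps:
(16 + 12)*((-4 - 2) - 1*7) = 28*(-6 - 7) = 28*(-13) = -364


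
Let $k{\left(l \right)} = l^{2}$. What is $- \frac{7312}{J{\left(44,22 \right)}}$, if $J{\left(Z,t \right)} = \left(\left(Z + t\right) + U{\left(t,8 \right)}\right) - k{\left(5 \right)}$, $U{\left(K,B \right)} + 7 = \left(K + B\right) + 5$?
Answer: $- \frac{7312}{69} \approx -105.97$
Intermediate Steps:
$U{\left(K,B \right)} = -2 + B + K$ ($U{\left(K,B \right)} = -7 + \left(\left(K + B\right) + 5\right) = -7 + \left(\left(B + K\right) + 5\right) = -7 + \left(5 + B + K\right) = -2 + B + K$)
$J{\left(Z,t \right)} = -19 + Z + 2 t$ ($J{\left(Z,t \right)} = \left(\left(Z + t\right) + \left(-2 + 8 + t\right)\right) - 5^{2} = \left(\left(Z + t\right) + \left(6 + t\right)\right) - 25 = \left(6 + Z + 2 t\right) - 25 = -19 + Z + 2 t$)
$- \frac{7312}{J{\left(44,22 \right)}} = - \frac{7312}{-19 + 44 + 2 \cdot 22} = - \frac{7312}{-19 + 44 + 44} = - \frac{7312}{69}$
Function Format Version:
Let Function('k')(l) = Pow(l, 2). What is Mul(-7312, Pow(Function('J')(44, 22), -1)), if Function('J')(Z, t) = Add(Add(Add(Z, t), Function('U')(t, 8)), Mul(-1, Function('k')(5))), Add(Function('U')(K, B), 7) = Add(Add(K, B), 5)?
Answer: Rational(-7312, 69) ≈ -105.97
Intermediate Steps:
Function('U')(K, B) = Add(-2, B, K) (Function('U')(K, B) = Add(-7, Add(Add(K, B), 5)) = Add(-7, Add(Add(B, K), 5)) = Add(-7, Add(5, B, K)) = Add(-2, B, K))
Function('J')(Z, t) = Add(-19, Z, Mul(2, t)) (Function('J')(Z, t) = Add(Add(Add(Z, t), Add(-2, 8, t)), Mul(-1, Pow(5, 2))) = Add(Add(Add(Z, t), Add(6, t)), Mul(-1, 25)) = Add(Add(6, Z, Mul(2, t)), -25) = Add(-19, Z, Mul(2, t)))
Mul(-7312, Pow(Function('J')(44, 22), -1)) = Mul(-7312, Pow(Add(-19, 44, Mul(2, 22)), -1)) = Mul(-7312, Pow(Add(-19, 44, 44), -1)) = Mul(-7312, Pow(69, -1)) = Mul(-7312, Rational(1, 69)) = Rational(-7312, 69)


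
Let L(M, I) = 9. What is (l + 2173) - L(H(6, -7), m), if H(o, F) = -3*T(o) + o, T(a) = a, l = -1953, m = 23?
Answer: 211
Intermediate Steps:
H(o, F) = -2*o (H(o, F) = -3*o + o = -2*o)
(l + 2173) - L(H(6, -7), m) = (-1953 + 2173) - 1*9 = 220 - 9 = 211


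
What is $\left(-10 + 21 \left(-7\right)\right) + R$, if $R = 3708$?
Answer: $3551$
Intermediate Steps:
$\left(-10 + 21 \left(-7\right)\right) + R = \left(-10 + 21 \left(-7\right)\right) + 3708 = \left(-10 - 147\right) + 3708 = -157 + 3708 = 3551$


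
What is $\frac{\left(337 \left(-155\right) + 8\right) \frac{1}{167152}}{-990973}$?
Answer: $\frac{52227}{165643118896} \approx 3.153 \cdot 10^{-7}$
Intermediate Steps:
$\frac{\left(337 \left(-155\right) + 8\right) \frac{1}{167152}}{-990973} = \left(-52235 + 8\right) \frac{1}{167152} \left(- \frac{1}{990973}\right) = \left(-52227\right) \frac{1}{167152} \left(- \frac{1}{990973}\right) = \left(- \frac{52227}{167152}\right) \left(- \frac{1}{990973}\right) = \frac{52227}{165643118896}$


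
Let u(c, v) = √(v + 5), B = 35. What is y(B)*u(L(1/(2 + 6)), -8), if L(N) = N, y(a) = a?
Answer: 35*I*√3 ≈ 60.622*I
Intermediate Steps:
u(c, v) = √(5 + v)
y(B)*u(L(1/(2 + 6)), -8) = 35*√(5 - 8) = 35*√(-3) = 35*(I*√3) = 35*I*√3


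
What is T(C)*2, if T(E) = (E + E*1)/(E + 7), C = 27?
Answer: 54/17 ≈ 3.1765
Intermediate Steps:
T(E) = 2*E/(7 + E) (T(E) = (E + E)/(7 + E) = (2*E)/(7 + E) = 2*E/(7 + E))
T(C)*2 = (2*27/(7 + 27))*2 = (2*27/34)*2 = (2*27*(1/34))*2 = (27/17)*2 = 54/17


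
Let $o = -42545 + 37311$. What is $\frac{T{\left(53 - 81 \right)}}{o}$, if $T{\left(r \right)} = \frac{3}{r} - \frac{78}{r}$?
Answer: $- \frac{75}{146552} \approx -0.00051176$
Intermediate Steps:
$o = -5234$
$T{\left(r \right)} = - \frac{75}{r}$
$\frac{T{\left(53 - 81 \right)}}{o} = \frac{\left(-75\right) \frac{1}{53 - 81}}{-5234} = - \frac{75}{53 - 81} \left(- \frac{1}{5234}\right) = - \frac{75}{-28} \left(- \frac{1}{5234}\right) = \left(-75\right) \left(- \frac{1}{28}\right) \left(- \frac{1}{5234}\right) = \frac{75}{28} \left(- \frac{1}{5234}\right) = - \frac{75}{146552}$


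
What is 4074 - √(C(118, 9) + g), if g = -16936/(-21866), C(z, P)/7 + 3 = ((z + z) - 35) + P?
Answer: 4074 - √206055005/377 ≈ 4035.9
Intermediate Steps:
C(z, P) = -266 + 7*P + 14*z (C(z, P) = -21 + 7*(((z + z) - 35) + P) = -21 + 7*((2*z - 35) + P) = -21 + 7*((-35 + 2*z) + P) = -21 + 7*(-35 + P + 2*z) = -21 + (-245 + 7*P + 14*z) = -266 + 7*P + 14*z)
g = 292/377 (g = -16936*(-1/21866) = 292/377 ≈ 0.77454)
4074 - √(C(118, 9) + g) = 4074 - √((-266 + 7*9 + 14*118) + 292/377) = 4074 - √((-266 + 63 + 1652) + 292/377) = 4074 - √(1449 + 292/377) = 4074 - √(546565/377) = 4074 - √206055005/377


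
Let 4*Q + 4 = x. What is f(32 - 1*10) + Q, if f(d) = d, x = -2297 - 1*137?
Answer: -1175/2 ≈ -587.50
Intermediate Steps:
x = -2434 (x = -2297 - 137 = -2434)
Q = -1219/2 (Q = -1 + (1/4)*(-2434) = -1 - 1217/2 = -1219/2 ≈ -609.50)
f(32 - 1*10) + Q = (32 - 1*10) - 1219/2 = (32 - 10) - 1219/2 = 22 - 1219/2 = -1175/2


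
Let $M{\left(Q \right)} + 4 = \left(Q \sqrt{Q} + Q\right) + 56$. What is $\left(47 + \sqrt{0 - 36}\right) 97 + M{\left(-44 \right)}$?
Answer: $4567 + 582 i - 88 i \sqrt{11} \approx 4567.0 + 290.14 i$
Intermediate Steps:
$M{\left(Q \right)} = 52 + Q + Q^{\frac{3}{2}}$ ($M{\left(Q \right)} = -4 + \left(\left(Q \sqrt{Q} + Q\right) + 56\right) = -4 + \left(\left(Q^{\frac{3}{2}} + Q\right) + 56\right) = -4 + \left(\left(Q + Q^{\frac{3}{2}}\right) + 56\right) = -4 + \left(56 + Q + Q^{\frac{3}{2}}\right) = 52 + Q + Q^{\frac{3}{2}}$)
$\left(47 + \sqrt{0 - 36}\right) 97 + M{\left(-44 \right)} = \left(47 + \sqrt{0 - 36}\right) 97 + \left(52 - 44 + \left(-44\right)^{\frac{3}{2}}\right) = \left(47 + \sqrt{-36}\right) 97 - \left(-8 + 88 i \sqrt{11}\right) = \left(47 + 6 i\right) 97 + \left(8 - 88 i \sqrt{11}\right) = \left(4559 + 582 i\right) + \left(8 - 88 i \sqrt{11}\right) = 4567 + 582 i - 88 i \sqrt{11}$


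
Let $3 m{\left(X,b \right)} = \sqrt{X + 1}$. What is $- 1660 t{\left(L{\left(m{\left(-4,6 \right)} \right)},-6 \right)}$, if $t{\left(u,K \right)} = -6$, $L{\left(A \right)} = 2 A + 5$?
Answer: $9960$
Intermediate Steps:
$m{\left(X,b \right)} = \frac{\sqrt{1 + X}}{3}$ ($m{\left(X,b \right)} = \frac{\sqrt{X + 1}}{3} = \frac{\sqrt{1 + X}}{3}$)
$L{\left(A \right)} = 5 + 2 A$
$- 1660 t{\left(L{\left(m{\left(-4,6 \right)} \right)},-6 \right)} = \left(-1660\right) \left(-6\right) = 9960$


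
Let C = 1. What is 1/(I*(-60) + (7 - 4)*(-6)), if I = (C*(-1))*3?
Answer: 1/162 ≈ 0.0061728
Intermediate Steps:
I = -3 (I = (1*(-1))*3 = -1*3 = -3)
1/(I*(-60) + (7 - 4)*(-6)) = 1/(-3*(-60) + (7 - 4)*(-6)) = 1/(180 + 3*(-6)) = 1/(180 - 18) = 1/162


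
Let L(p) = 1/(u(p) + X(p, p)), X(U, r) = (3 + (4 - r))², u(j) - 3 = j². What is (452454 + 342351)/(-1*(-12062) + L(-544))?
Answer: 476517389700/7231651481 ≈ 65.893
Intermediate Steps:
u(j) = 3 + j²
X(U, r) = (7 - r)²
L(p) = 1/(3 + p² + (-7 + p)²) (L(p) = 1/((3 + p²) + (-7 + p)²) = 1/(3 + p² + (-7 + p)²))
(452454 + 342351)/(-1*(-12062) + L(-544)) = (452454 + 342351)/(-1*(-12062) + 1/(3 + (-544)² + (-7 - 544)²)) = 794805/(12062 + 1/(3 + 295936 + (-551)²)) = 794805/(12062 + 1/(3 + 295936 + 303601)) = 794805/(12062 + 1/599540) = 794805/(7231651481/599540) = 794805*(599540/7231651481) = 476517389700/7231651481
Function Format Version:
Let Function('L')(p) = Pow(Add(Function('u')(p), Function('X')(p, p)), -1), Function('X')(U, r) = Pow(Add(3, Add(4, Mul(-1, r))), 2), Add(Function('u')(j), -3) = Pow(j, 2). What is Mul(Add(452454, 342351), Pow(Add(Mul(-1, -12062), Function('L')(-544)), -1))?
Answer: Rational(476517389700, 7231651481) ≈ 65.893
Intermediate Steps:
Function('u')(j) = Add(3, Pow(j, 2))
Function('X')(U, r) = Pow(Add(7, Mul(-1, r)), 2)
Function('L')(p) = Pow(Add(3, Pow(p, 2), Pow(Add(-7, p), 2)), -1) (Function('L')(p) = Pow(Add(Add(3, Pow(p, 2)), Pow(Add(-7, p), 2)), -1) = Pow(Add(3, Pow(p, 2), Pow(Add(-7, p), 2)), -1))
Mul(Add(452454, 342351), Pow(Add(Mul(-1, -12062), Function('L')(-544)), -1)) = Mul(Add(452454, 342351), Pow(Add(Mul(-1, -12062), Pow(Add(3, Pow(-544, 2), Pow(Add(-7, -544), 2)), -1)), -1)) = Mul(794805, Pow(Add(12062, Pow(Add(3, 295936, Pow(-551, 2)), -1)), -1)) = Mul(794805, Pow(Add(12062, Pow(Add(3, 295936, 303601), -1)), -1)) = Mul(794805, Pow(Add(12062, Pow(599540, -1)), -1)) = Mul(794805, Pow(Add(12062, Rational(1, 599540)), -1)) = Mul(794805, Pow(Rational(7231651481, 599540), -1)) = Mul(794805, Rational(599540, 7231651481)) = Rational(476517389700, 7231651481)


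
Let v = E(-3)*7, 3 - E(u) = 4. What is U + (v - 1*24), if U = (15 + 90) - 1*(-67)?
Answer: 141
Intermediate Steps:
E(u) = -1 (E(u) = 3 - 1*4 = 3 - 4 = -1)
v = -7 (v = -1*7 = -7)
U = 172 (U = 105 + 67 = 172)
U + (v - 1*24) = 172 + (-7 - 1*24) = 172 + (-7 - 24) = 172 - 31 = 141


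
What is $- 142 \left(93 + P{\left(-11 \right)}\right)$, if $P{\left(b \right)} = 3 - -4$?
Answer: $-14200$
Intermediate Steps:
$P{\left(b \right)} = 7$ ($P{\left(b \right)} = 3 + 4 = 7$)
$- 142 \left(93 + P{\left(-11 \right)}\right) = - 142 \left(93 + 7\right) = \left(-142\right) 100 = -14200$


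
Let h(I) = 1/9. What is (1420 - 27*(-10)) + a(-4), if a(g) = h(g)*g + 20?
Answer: 15386/9 ≈ 1709.6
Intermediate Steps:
h(I) = ⅑
a(g) = 20 + g/9 (a(g) = g/9 + 20 = 20 + g/9)
(1420 - 27*(-10)) + a(-4) = (1420 - 27*(-10)) + (20 + (⅑)*(-4)) = (1420 - 1*(-270)) + (20 - 4/9) = (1420 + 270) + 176/9 = 1690 + 176/9 = 15386/9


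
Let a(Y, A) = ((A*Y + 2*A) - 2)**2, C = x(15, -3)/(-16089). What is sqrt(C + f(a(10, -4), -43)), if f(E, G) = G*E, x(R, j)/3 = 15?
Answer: I*sqrt(3091890247945)/5363 ≈ 327.87*I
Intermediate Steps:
x(R, j) = 45 (x(R, j) = 3*15 = 45)
C = -15/5363 (C = 45/(-16089) = 45*(-1/16089) = -15/5363 ≈ -0.0027969)
a(Y, A) = (-2 + 2*A + A*Y)**2 (a(Y, A) = ((2*A + A*Y) - 2)**2 = (-2 + 2*A + A*Y)**2)
f(E, G) = E*G
sqrt(C + f(a(10, -4), -43)) = sqrt(-15/5363 + (-2 + 2*(-4) - 4*10)**2*(-43)) = sqrt(-15/5363 + (-2 - 8 - 40)**2*(-43)) = sqrt(-15/5363 + (-50)**2*(-43)) = sqrt(-15/5363 + 2500*(-43)) = sqrt(-15/5363 - 107500) = sqrt(-576522515/5363) = I*sqrt(3091890247945)/5363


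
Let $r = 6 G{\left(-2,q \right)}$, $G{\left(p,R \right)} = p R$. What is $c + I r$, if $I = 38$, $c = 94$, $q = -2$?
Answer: $1006$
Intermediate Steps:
$G{\left(p,R \right)} = R p$
$r = 24$ ($r = 6 \left(\left(-2\right) \left(-2\right)\right) = 6 \cdot 4 = 24$)
$c + I r = 94 + 38 \cdot 24 = 94 + 912 = 1006$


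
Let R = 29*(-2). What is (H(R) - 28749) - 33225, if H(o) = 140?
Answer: -61834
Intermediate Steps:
R = -58
(H(R) - 28749) - 33225 = (140 - 28749) - 33225 = -28609 - 33225 = -61834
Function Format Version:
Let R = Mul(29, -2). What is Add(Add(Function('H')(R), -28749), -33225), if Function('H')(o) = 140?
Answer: -61834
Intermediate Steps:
R = -58
Add(Add(Function('H')(R), -28749), -33225) = Add(Add(140, -28749), -33225) = Add(-28609, -33225) = -61834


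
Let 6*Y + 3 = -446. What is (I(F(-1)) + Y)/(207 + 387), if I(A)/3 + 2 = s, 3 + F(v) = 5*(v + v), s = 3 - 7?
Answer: -557/3564 ≈ -0.15629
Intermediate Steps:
s = -4
Y = -449/6 (Y = -1/2 + (1/6)*(-446) = -1/2 - 223/3 = -449/6 ≈ -74.833)
F(v) = -3 + 10*v (F(v) = -3 + 5*(v + v) = -3 + 5*(2*v) = -3 + 10*v)
I(A) = -18 (I(A) = -6 + 3*(-4) = -6 - 12 = -18)
(I(F(-1)) + Y)/(207 + 387) = (-18 - 449/6)/(207 + 387) = -557/6/594 = -557/6*1/594 = -557/3564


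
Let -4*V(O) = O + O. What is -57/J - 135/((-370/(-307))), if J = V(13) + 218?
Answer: -1171561/10434 ≈ -112.28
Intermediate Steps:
V(O) = -O/2 (V(O) = -(O + O)/4 = -O/2)
J = 423/2 (J = -1/2*13 + 218 = -13/2 + 218 = 423/2 ≈ 211.50)
-57/J - 135/((-370/(-307))) = -57/423/2 - 135/((-370/(-307))) = -57*2/423 - 135/((-370*(-1/307))) = -38/141 - 135/370/307 = -38/141 - 135*307/370 = -38/141 - 8289/74 = -1171561/10434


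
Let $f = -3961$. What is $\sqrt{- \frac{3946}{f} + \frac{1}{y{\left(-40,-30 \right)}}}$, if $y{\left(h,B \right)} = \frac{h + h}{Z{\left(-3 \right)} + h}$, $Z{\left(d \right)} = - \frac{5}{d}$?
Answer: $\frac{\sqrt{3333312213}}{47532} \approx 1.2147$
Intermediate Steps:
$y{\left(h,B \right)} = \frac{2 h}{\frac{5}{3} + h}$ ($y{\left(h,B \right)} = \frac{h + h}{- \frac{5}{-3} + h} = \frac{2 h}{\left(-5\right) \left(- \frac{1}{3}\right) + h} = \frac{2 h}{\frac{5}{3} + h}$)
$\sqrt{- \frac{3946}{f} + \frac{1}{y{\left(-40,-30 \right)}}} = \sqrt{- \frac{3946}{-3961} + \frac{1}{6 \left(-40\right) \frac{1}{5 + 3 \left(-40\right)}}} = \sqrt{\left(-3946\right) \left(- \frac{1}{3961}\right) + \frac{1}{6 \left(-40\right) \frac{1}{5 - 120}}} = \sqrt{\frac{3946}{3961} + \frac{1}{6 \left(-40\right) \frac{1}{-115}}} = \sqrt{\frac{3946}{3961} + \frac{1}{6 \left(-40\right) \left(- \frac{1}{115}\right)}} = \sqrt{\frac{3946}{3961} + \frac{1}{\frac{48}{23}}} = \sqrt{\frac{3946}{3961} + \frac{23}{48}} = \sqrt{\frac{280511}{190128}} = \frac{\sqrt{3333312213}}{47532}$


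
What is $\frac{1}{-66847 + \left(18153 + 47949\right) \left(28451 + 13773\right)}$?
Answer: $\frac{1}{2791024001} \approx 3.5829 \cdot 10^{-10}$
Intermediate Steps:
$\frac{1}{-66847 + \left(18153 + 47949\right) \left(28451 + 13773\right)} = \frac{1}{-66847 + 66102 \cdot 42224} = \frac{1}{-66847 + 2791090848} = \frac{1}{2791024001}$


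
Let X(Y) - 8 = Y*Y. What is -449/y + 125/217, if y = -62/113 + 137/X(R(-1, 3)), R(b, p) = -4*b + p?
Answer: -626072578/2592499 ≈ -241.49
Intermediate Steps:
R(b, p) = p - 4*b
X(Y) = 8 + Y² (X(Y) = 8 + Y*Y = 8 + Y²)
y = 11947/6441 (y = -62/113 + 137/(8 + (3 - 4*(-1))²) = -62*1/113 + 137/(8 + (3 + 4)²) = -62/113 + 137/(8 + 7²) = -62/113 + 137/(8 + 49) = -62/113 + 137/57 = 11947/6441 ≈ 1.8548)
-449/y + 125/217 = -449/11947/6441 + 125/217 = -449*6441/11947 + 125*(1/217) = -2892009/11947 + 125/217 = -626072578/2592499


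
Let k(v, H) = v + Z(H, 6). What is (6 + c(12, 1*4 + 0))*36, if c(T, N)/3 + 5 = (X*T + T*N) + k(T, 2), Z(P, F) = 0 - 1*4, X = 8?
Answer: 16092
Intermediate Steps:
Z(P, F) = -4 (Z(P, F) = 0 - 4 = -4)
k(v, H) = -4 + v (k(v, H) = v - 4 = -4 + v)
c(T, N) = -27 + 27*T + 3*N*T (c(T, N) = -15 + 3*((8*T + T*N) + (-4 + T)) = -15 + 3*((8*T + N*T) + (-4 + T)) = -15 + 3*(-4 + 9*T + N*T) = -15 + (-12 + 27*T + 3*N*T) = -27 + 27*T + 3*N*T)
(6 + c(12, 1*4 + 0))*36 = (6 + (-27 + 27*12 + 3*(1*4 + 0)*12))*36 = (6 + (-27 + 324 + 3*(4 + 0)*12))*36 = (6 + (-27 + 324 + 3*4*12))*36 = (6 + (-27 + 324 + 144))*36 = (6 + 441)*36 = 447*36 = 16092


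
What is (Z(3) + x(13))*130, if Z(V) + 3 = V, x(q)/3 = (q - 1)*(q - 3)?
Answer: 46800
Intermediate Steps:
x(q) = 3*(-1 + q)*(-3 + q) (x(q) = 3*((q - 1)*(q - 3)) = 3*((-1 + q)*(-3 + q)) = 3*(-1 + q)*(-3 + q))
Z(V) = -3 + V
(Z(3) + x(13))*130 = ((-3 + 3) + (9 - 12*13 + 3*13²))*130 = (0 + (9 - 156 + 3*169))*130 = (0 + (9 - 156 + 507))*130 = (0 + 360)*130 = 360*130 = 46800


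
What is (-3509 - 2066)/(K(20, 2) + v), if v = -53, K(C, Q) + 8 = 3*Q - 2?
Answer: 5575/57 ≈ 97.807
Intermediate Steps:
K(C, Q) = -10 + 3*Q (K(C, Q) = -8 + (3*Q - 2) = -8 + (-2 + 3*Q) = -10 + 3*Q)
(-3509 - 2066)/(K(20, 2) + v) = (-3509 - 2066)/((-10 + 3*2) - 53) = -5575/((-10 + 6) - 53) = -5575/(-4 - 53) = -5575/(-57) = -5575*(-1/57) = 5575/57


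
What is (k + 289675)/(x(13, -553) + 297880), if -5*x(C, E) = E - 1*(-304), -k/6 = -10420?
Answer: 1760975/1489649 ≈ 1.1821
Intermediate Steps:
k = 62520 (k = -6*(-10420) = 62520)
x(C, E) = -304/5 - E/5 (x(C, E) = -(E - 1*(-304))/5 = -(E + 304)/5 = -(304 + E)/5 = -304/5 - E/5)
(k + 289675)/(x(13, -553) + 297880) = (62520 + 289675)/((-304/5 - 1/5*(-553)) + 297880) = 352195/((-304/5 + 553/5) + 297880) = 352195/(249/5 + 297880) = 352195/(1489649/5) = 352195*(5/1489649) = 1760975/1489649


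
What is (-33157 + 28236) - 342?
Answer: -5263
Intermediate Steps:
(-33157 + 28236) - 342 = -4921 - 342 = -5263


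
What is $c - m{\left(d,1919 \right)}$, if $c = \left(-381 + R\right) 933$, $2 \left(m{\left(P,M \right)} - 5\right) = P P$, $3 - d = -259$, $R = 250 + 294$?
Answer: $117752$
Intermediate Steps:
$R = 544$
$d = 262$ ($d = 3 - -259 = 3 + 259 = 262$)
$m{\left(P,M \right)} = 5 + \frac{P^{2}}{2}$ ($m{\left(P,M \right)} = 5 + \frac{P P}{2} = 5 + \frac{P^{2}}{2}$)
$c = 152079$ ($c = \left(-381 + 544\right) 933 = 163 \cdot 933 = 152079$)
$c - m{\left(d,1919 \right)} = 152079 - \left(5 + \frac{262^{2}}{2}\right) = 152079 - \left(5 + \frac{1}{2} \cdot 68644\right) = 152079 - \left(5 + 34322\right) = 152079 - 34327 = 117752$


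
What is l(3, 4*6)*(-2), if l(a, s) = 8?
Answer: -16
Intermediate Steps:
l(3, 4*6)*(-2) = 8*(-2) = -16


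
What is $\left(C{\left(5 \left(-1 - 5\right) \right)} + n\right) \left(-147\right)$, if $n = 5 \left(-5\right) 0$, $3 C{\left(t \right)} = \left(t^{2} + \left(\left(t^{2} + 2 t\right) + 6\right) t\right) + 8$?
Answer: $1199128$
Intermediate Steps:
$C{\left(t \right)} = \frac{8}{3} + \frac{t^{2}}{3} + \frac{t \left(6 + t^{2} + 2 t\right)}{3}$ ($C{\left(t \right)} = \frac{\left(t^{2} + \left(\left(t^{2} + 2 t\right) + 6\right) t\right) + 8}{3} = \frac{\left(t^{2} + \left(6 + t^{2} + 2 t\right) t\right) + 8}{3} = \frac{\left(t^{2} + t \left(6 + t^{2} + 2 t\right)\right) + 8}{3} = \frac{8 + t^{2} + t \left(6 + t^{2} + 2 t\right)}{3} = \frac{8}{3} + \frac{t^{2}}{3} + \frac{t \left(6 + t^{2} + 2 t\right)}{3}$)
$n = 0$ ($n = \left(-25\right) 0 = 0$)
$\left(C{\left(5 \left(-1 - 5\right) \right)} + n\right) \left(-147\right) = \left(\left(\frac{8}{3} + \left(5 \left(-1 - 5\right)\right)^{2} + 2 \cdot 5 \left(-1 - 5\right) + \frac{\left(5 \left(-1 - 5\right)\right)^{3}}{3}\right) + 0\right) \left(-147\right) = \left(\left(\frac{8}{3} + \left(5 \left(-6\right)\right)^{2} + 2 \cdot 5 \left(-6\right) + \frac{\left(5 \left(-6\right)\right)^{3}}{3}\right) + 0\right) \left(-147\right) = \left(\left(\frac{8}{3} + \left(-30\right)^{2} + 2 \left(-30\right) + \frac{\left(-30\right)^{3}}{3}\right) + 0\right) \left(-147\right) = \left(\left(\frac{8}{3} + 900 - 60 + \frac{1}{3} \left(-27000\right)\right) + 0\right) \left(-147\right) = \left(\left(\frac{8}{3} + 900 - 60 - 9000\right) + 0\right) \left(-147\right) = \left(- \frac{24472}{3} + 0\right) \left(-147\right) = \left(- \frac{24472}{3}\right) \left(-147\right) = 1199128$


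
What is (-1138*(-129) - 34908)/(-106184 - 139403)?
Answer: -111894/245587 ≈ -0.45562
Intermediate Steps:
(-1138*(-129) - 34908)/(-106184 - 139403) = (146802 - 34908)/(-245587) = 111894*(-1/245587) = -111894/245587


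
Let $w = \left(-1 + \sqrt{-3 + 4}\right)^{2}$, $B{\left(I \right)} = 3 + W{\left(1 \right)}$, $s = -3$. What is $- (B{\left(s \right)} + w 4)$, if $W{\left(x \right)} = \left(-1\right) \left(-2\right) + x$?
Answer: $-6$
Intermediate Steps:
$W{\left(x \right)} = 2 + x$
$B{\left(I \right)} = 6$ ($B{\left(I \right)} = 3 + \left(2 + 1\right) = 3 + 3 = 6$)
$w = 0$ ($w = \left(-1 + \sqrt{1}\right)^{2} = \left(-1 + 1\right)^{2} = 0^{2} = 0$)
$- (B{\left(s \right)} + w 4) = - (6 + 0 \cdot 4) = - (6 + 0) = \left(-1\right) 6 = -6$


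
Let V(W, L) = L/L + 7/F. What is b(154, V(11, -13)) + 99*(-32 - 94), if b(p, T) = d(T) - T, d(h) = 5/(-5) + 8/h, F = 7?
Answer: -12473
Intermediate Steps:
d(h) = -1 + 8/h (d(h) = 5*(-⅕) + 8/h = -1 + 8/h)
V(W, L) = 2 (V(W, L) = L/L + 7/7 = 1 + 7*(⅐) = 1 + 1 = 2)
b(p, T) = -T + (8 - T)/T (b(p, T) = (8 - T)/T - T = -T + (8 - T)/T)
b(154, V(11, -13)) + 99*(-32 - 94) = (-1 - 1*2 + 8/2) + 99*(-32 - 94) = (-1 - 2 + 8*(½)) + 99*(-126) = (-1 - 2 + 4) - 12474 = 1 - 12474 = -12473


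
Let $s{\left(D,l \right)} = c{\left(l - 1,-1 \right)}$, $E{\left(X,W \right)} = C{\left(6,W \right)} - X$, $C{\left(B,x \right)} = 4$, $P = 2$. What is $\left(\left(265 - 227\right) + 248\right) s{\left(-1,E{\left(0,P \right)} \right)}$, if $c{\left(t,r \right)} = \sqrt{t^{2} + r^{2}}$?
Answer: $286 \sqrt{10} \approx 904.41$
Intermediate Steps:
$E{\left(X,W \right)} = 4 - X$
$c{\left(t,r \right)} = \sqrt{r^{2} + t^{2}}$
$s{\left(D,l \right)} = \sqrt{1 + \left(-1 + l\right)^{2}}$ ($s{\left(D,l \right)} = \sqrt{\left(-1\right)^{2} + \left(l - 1\right)^{2}} = \sqrt{1 + \left(-1 + l\right)^{2}}$)
$\left(\left(265 - 227\right) + 248\right) s{\left(-1,E{\left(0,P \right)} \right)} = \left(\left(265 - 227\right) + 248\right) \sqrt{1 + \left(-1 + \left(4 - 0\right)\right)^{2}} = \left(38 + 248\right) \sqrt{1 + \left(-1 + \left(4 + 0\right)\right)^{2}} = 286 \sqrt{1 + \left(-1 + 4\right)^{2}} = 286 \sqrt{1 + 3^{2}} = 286 \sqrt{1 + 9} = 286 \sqrt{10}$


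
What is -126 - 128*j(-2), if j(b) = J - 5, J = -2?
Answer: 770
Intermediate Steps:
j(b) = -7 (j(b) = -2 - 5 = -7)
-126 - 128*j(-2) = -126 - 128*(-7) = -126 + 896 = 770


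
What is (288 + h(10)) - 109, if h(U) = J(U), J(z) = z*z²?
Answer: 1179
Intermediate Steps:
J(z) = z³
h(U) = U³
(288 + h(10)) - 109 = (288 + 10³) - 109 = (288 + 1000) - 109 = 1288 - 109 = 1179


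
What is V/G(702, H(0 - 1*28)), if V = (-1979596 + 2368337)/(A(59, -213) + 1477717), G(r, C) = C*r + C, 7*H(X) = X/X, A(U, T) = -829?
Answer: 2609/995448 ≈ 0.0026209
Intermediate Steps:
H(X) = ⅐ (H(X) = (X/X)/7 = (⅐)*1 = ⅐)
G(r, C) = C + C*r
V = 2609/9912 (V = (-1979596 + 2368337)/(-829 + 1477717) = 388741/1476888 = 388741*(1/1476888) = 2609/9912 ≈ 0.26322)
V/G(702, H(0 - 1*28)) = 2609/(9912*(((1 + 702)/7))) = 2609/(9912*(((⅐)*703))) = 2609/(9912*(703/7)) = (2609/9912)*(7/703) = 2609/995448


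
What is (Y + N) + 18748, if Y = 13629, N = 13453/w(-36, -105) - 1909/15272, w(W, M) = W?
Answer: 2304229/72 ≈ 32003.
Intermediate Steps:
N = -26915/72 (N = 13453/(-36) - 1909/15272 = 13453*(-1/36) - 1909*1/15272 = -13453/36 - ⅛ = -26915/72 ≈ -373.82)
(Y + N) + 18748 = (13629 - 26915/72) + 18748 = 954373/72 + 18748 = 2304229/72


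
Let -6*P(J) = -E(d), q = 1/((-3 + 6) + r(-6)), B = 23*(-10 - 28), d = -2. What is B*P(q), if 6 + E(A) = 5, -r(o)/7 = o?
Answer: 437/3 ≈ 145.67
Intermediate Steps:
r(o) = -7*o
B = -874 (B = 23*(-38) = -874)
q = 1/45 (q = 1/((-3 + 6) - 7*(-6)) = 1/(3 + 42) = 1/45 ≈ 0.022222)
E(A) = -1 (E(A) = -6 + 5 = -1)
P(J) = -1/6 (P(J) = -(-1)*(-1)/6 = -1/6*1 = -1/6)
B*P(q) = -874*(-1/6) = 437/3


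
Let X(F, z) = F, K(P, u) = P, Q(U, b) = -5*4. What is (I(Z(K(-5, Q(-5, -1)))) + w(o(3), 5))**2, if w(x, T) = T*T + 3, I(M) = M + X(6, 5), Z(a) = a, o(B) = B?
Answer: 841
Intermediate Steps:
Q(U, b) = -20
I(M) = 6 + M (I(M) = M + 6 = 6 + M)
w(x, T) = 3 + T**2 (w(x, T) = T**2 + 3 = 3 + T**2)
(I(Z(K(-5, Q(-5, -1)))) + w(o(3), 5))**2 = ((6 - 5) + (3 + 5**2))**2 = (1 + (3 + 25))**2 = (1 + 28)**2 = 29**2 = 841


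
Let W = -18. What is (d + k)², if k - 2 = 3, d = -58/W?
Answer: 5476/81 ≈ 67.605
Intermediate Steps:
d = 29/9 (d = -58/(-18) = -58*(-1/18) = 29/9 ≈ 3.2222)
k = 5 (k = 2 + 3 = 5)
(d + k)² = (29/9 + 5)² = (74/9)² = 5476/81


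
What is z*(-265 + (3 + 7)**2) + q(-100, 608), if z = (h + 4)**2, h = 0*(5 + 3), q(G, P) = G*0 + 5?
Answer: -2635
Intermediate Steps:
q(G, P) = 5 (q(G, P) = 0 + 5 = 5)
h = 0 (h = 0*8 = 0)
z = 16 (z = (0 + 4)**2 = 4**2 = 16)
z*(-265 + (3 + 7)**2) + q(-100, 608) = 16*(-265 + (3 + 7)**2) + 5 = 16*(-265 + 10**2) + 5 = 16*(-265 + 100) + 5 = 16*(-165) + 5 = -2640 + 5 = -2635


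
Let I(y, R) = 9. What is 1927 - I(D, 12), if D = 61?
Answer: 1918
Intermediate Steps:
1927 - I(D, 12) = 1927 - 1*9 = 1927 - 9 = 1918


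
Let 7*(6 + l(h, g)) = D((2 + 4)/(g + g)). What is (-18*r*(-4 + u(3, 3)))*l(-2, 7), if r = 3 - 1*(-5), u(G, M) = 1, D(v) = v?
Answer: -125712/49 ≈ -2565.6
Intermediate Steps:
l(h, g) = -6 + 3/(7*g) (l(h, g) = -6 + ((2 + 4)/(g + g))/7 = -6 + (6/((2*g)))/7 = -6 + (6*(1/(2*g)))/7 = -6 + (3/g)/7 = -6 + 3/(7*g))
r = 8 (r = 3 + 5 = 8)
(-18*r*(-4 + u(3, 3)))*l(-2, 7) = (-144*(-4 + 1))*(-6 + (3/7)/7) = (-144*(-3))*(-6 + (3/7)*(1/7)) = (-18*(-24))*(-6 + 3/49) = 432*(-291/49) = -125712/49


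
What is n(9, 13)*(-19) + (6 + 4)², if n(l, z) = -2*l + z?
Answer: 195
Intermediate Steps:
n(l, z) = z - 2*l
n(9, 13)*(-19) + (6 + 4)² = (13 - 2*9)*(-19) + (6 + 4)² = (13 - 18)*(-19) + 10² = -5*(-19) + 100 = 95 + 100 = 195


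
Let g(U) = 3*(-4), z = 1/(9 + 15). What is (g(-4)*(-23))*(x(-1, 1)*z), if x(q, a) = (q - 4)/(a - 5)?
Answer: 115/8 ≈ 14.375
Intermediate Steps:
z = 1/24 ≈ 0.041667
g(U) = -12
x(q, a) = (-4 + q)/(-5 + a)
(g(-4)*(-23))*(x(-1, 1)*z) = (-12*(-23))*(((-4 - 1)/(-5 + 1))*(1/24)) = 276*((-5/(-4))*(1/24)) = 276*(-1/4*(-5)*(1/24)) = 276*((5/4)*(1/24)) = 276*(5/96) = 115/8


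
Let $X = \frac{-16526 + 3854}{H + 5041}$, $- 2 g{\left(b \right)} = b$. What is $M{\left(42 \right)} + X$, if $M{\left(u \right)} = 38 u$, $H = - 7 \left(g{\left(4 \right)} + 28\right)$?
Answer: $\frac{7742292}{4859} \approx 1593.4$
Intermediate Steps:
$g{\left(b \right)} = - \frac{b}{2}$
$H = -182$ ($H = - 7 \left(\left(- \frac{1}{2}\right) 4 + 28\right) = - 7 \left(-2 + 28\right) = \left(-7\right) 26 = -182$)
$X = - \frac{12672}{4859}$ ($X = \frac{-16526 + 3854}{-182 + 5041} = - \frac{12672}{4859} \approx -2.6079$)
$M{\left(42 \right)} + X = 38 \cdot 42 - \frac{12672}{4859} = 1596 - \frac{12672}{4859} = \frac{7742292}{4859}$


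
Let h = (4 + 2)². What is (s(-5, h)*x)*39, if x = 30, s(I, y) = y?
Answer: 42120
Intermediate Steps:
h = 36 (h = 6² = 36)
(s(-5, h)*x)*39 = (36*30)*39 = 1080*39 = 42120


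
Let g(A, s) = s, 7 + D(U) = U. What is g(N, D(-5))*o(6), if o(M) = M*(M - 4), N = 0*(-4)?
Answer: -144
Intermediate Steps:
N = 0
o(M) = M*(-4 + M)
D(U) = -7 + U
g(N, D(-5))*o(6) = (-7 - 5)*(6*(-4 + 6)) = -72*2 = -12*12 = -144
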